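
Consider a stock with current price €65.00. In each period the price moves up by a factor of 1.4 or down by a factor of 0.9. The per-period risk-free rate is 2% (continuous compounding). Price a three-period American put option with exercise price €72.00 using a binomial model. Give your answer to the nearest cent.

Risk-neutral probability p = (e^0.02 − 0.9)/(1.4 − 0.9) = 0.1202/0.5000 = 0.2404
Terminal stock prices: S_uuu = 178.4, S_uud = 114.7, S_udd = 73.71, S_ddd = 47.39
Terminal payoffs (K − S): max(-106.4, 0) = 0, max(-42.66, 0) = 0, max(-1.71, 0) = 0, max(24.61, 0) = 24.61
Node uu (S = 127.4): continuation = e^(−0.02)·[0.2404·0.0000 + 0.7596·0.0000] = 0.0000; exercise value = 0.0000 ≤ continuation, so V_uu = 0.0000
Node ud (S = 81.9): continuation = e^(−0.02)·[0.2404·0.0000 + 0.7596·0.0000] = 0.0000; exercise value = 0.0000 ≤ continuation, so V_ud = 0.0000
Node dd (S = 52.65): continuation = e^(−0.02)·[0.2404·0.0000 + 0.7596·24.6150] = 18.3273; exercise value = 19.3500 > continuation, so V_dd = 19.3500 (exercise)
Node u (S = 91): continuation = e^(−0.02)·[0.2404·0.0000 + 0.7596·0.0000] = 0.0000; exercise value = 0.0000 ≤ continuation, so V_u = 0.0000
Node d (S = 58.5): continuation = e^(−0.02)·[0.2404·0.0000 + 0.7596·19.3500] = 14.4072; exercise value = 13.5000 ≤ continuation, so V_d = 14.4072
Node 0 (S = 65): continuation = e^(−0.02)·[0.2404·0.0000 + 0.7596·14.4072] = 10.7269; exercise value = 7.0000 ≤ continuation, so V_0 = 10.7269

€10.73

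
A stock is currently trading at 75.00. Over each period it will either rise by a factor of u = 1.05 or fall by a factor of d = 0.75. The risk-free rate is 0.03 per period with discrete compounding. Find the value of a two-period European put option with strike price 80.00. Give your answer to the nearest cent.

Risk-neutral probability p = (1 + 0.03 − 0.75)/(1.05 − 0.75) = 0.2800/0.3000 = 0.9333
Terminal stock prices: S_uu = 82.69, S_ud = 59.06, S_dd = 42.19
Terminal payoffs (K − S): max(-2.688, 0) = 0, max(20.94, 0) = 20.94, max(37.81, 0) = 37.81
Node u (S = 78.75): V_u = 1/1.03·[0.9333·0.0000 + 0.0667·20.9375] = 1.3552
Node d (S = 56.25): V_d = 1/1.03·[0.9333·20.9375 + 0.0667·37.8125] = 21.4199
Node 0 (S = 75): V_0 = 1/1.03·[0.9333·1.3552 + 0.0667·21.4199] = 2.6144

2.61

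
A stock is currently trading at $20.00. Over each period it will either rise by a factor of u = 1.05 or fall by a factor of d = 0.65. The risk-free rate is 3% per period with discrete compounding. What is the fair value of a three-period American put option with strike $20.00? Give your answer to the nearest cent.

$0.86

Risk-neutral probability p = (1 + 0.03 − 0.65)/(1.05 − 0.65) = 0.3800/0.4000 = 0.9500
Terminal stock prices: S_uuu = 23.15, S_uud = 14.33, S_udd = 8.873, S_ddd = 5.492
Terminal payoffs (K − S): max(-3.153, 0) = 0, max(5.667, 0) = 5.667, max(11.13, 0) = 11.13, max(14.51, 0) = 14.51
Node uu (S = 22.05): continuation = 1/1.03·[0.9500·0.0000 + 0.0500·5.6675] = 0.2751; exercise value = 0.0000 ≤ continuation, so V_uu = 0.2751
Node ud (S = 13.65): continuation = 1/1.03·[0.9500·5.6675 + 0.0500·11.1275] = 5.7675; exercise value = 6.3500 > continuation, so V_ud = 6.3500 (exercise)
Node dd (S = 8.45): continuation = 1/1.03·[0.9500·11.1275 + 0.0500·14.5075] = 10.9675; exercise value = 11.5500 > continuation, so V_dd = 11.5500 (exercise)
Node u (S = 21): continuation = 1/1.03·[0.9500·0.2751 + 0.0500·6.3500] = 0.5620; exercise value = 0.0000 ≤ continuation, so V_u = 0.5620
Node d (S = 13): continuation = 1/1.03·[0.9500·6.3500 + 0.0500·11.5500] = 6.4175; exercise value = 7.0000 > continuation, so V_d = 7.0000 (exercise)
Node 0 (S = 20): continuation = 1/1.03·[0.9500·0.5620 + 0.0500·7.0000] = 0.8582; exercise value = 0.0000 ≤ continuation, so V_0 = 0.8582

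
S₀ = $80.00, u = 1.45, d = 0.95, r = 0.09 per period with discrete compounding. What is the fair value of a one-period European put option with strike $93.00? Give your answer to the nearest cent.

Risk-neutral probability p = (1 + 0.09 − 0.95)/(1.45 − 0.95) = 0.1400/0.5000 = 0.2800
Terminal stock prices: S_u = 116, S_d = 76
Terminal payoffs (K − S): max(-23, 0) = 0, max(17, 0) = 17
Node 0 (S = 80): V_0 = 1/1.09·[0.2800·0.0000 + 0.7200·17.0000] = 11.2294

$11.23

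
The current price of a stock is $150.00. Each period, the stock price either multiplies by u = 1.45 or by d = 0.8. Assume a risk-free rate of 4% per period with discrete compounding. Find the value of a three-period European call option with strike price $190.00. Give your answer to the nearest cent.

$26.25

Risk-neutral probability p = (1 + 0.04 − 0.8)/(1.45 − 0.8) = 0.2400/0.6500 = 0.3692
Terminal stock prices: S_uuu = 457.3, S_uud = 252.3, S_udd = 139.2, S_ddd = 76.8
Terminal payoffs (S − K): max(267.3, 0) = 267.3, max(62.3, 0) = 62.3, max(-50.8, 0) = 0, max(-113.2, 0) = 0
Node uu (S = 315.4): V_uu = 1/1.04·[0.3692·267.2937 + 0.6308·62.3000] = 132.6827
Node ud (S = 174): V_ud = 1/1.04·[0.3692·62.3000 + 0.6308·0.0000] = 22.1183
Node dd (S = 96): V_dd = 1/1.04·[0.3692·0.0000 + 0.6308·0.0000] = 0.0000
Node u (S = 217.5): V_u = 1/1.04·[0.3692·132.6827 + 0.6308·22.1183] = 60.5213
Node d (S = 120): V_d = 1/1.04·[0.3692·22.1183 + 0.6308·0.0000] = 7.8527
Node 0 (S = 150): V_0 = 1/1.04·[0.3692·60.5213 + 0.6308·7.8527] = 26.2495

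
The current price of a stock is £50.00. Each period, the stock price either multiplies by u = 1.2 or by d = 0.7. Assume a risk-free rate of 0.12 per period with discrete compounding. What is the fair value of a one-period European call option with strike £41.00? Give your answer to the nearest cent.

£14.25

Risk-neutral probability p = (1 + 0.12 − 0.7)/(1.2 − 0.7) = 0.4200/0.5000 = 0.8400
Terminal stock prices: S_u = 60, S_d = 35
Terminal payoffs (S − K): max(19, 0) = 19, max(-6, 0) = 0
Node 0 (S = 50): V_0 = 1/1.12·[0.8400·19.0000 + 0.1600·0.0000] = 14.2500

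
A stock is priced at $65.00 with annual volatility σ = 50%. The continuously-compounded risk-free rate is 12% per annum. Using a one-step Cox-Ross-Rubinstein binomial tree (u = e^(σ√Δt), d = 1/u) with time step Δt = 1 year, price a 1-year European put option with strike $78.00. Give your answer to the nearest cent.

CRR parameters: u = e^(σ√Δt) = e^(0.5·√1) = 1.6487, d = 1/u = 0.6065
Per-period rate: rΔt = 0.12·1 = 0.12, so R = e^0.12 = 1.1275
Risk-neutral probability p = (e^0.12 − 0.6065)/(1.6487 − 0.6065) = 0.5210/1.0422 = 0.4999
Terminal stock prices: S_u = 107.2, S_d = 39.42
Terminal payoffs (K − S): max(-29.17, 0) = 0, max(38.58, 0) = 38.58
Node 0 (S = 65): V_0 = e^(−0.12)·[0.4999·0.0000 + 0.5001·38.5755] = 17.1109

$17.11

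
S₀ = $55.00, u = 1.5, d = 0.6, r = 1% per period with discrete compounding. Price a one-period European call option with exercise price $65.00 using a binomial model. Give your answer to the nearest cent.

Risk-neutral probability p = (1 + 0.01 − 0.6)/(1.5 − 0.6) = 0.4100/0.9000 = 0.4556
Terminal stock prices: S_u = 82.5, S_d = 33
Terminal payoffs (S − K): max(17.5, 0) = 17.5, max(-32, 0) = 0
Node 0 (S = 55): V_0 = 1/1.01·[0.4556·17.5000 + 0.5444·0.0000] = 7.8933

$7.89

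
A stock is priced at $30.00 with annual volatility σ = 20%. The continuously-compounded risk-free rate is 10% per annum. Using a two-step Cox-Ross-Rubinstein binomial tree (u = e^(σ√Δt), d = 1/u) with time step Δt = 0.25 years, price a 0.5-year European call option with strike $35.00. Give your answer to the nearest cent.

$0.56

CRR parameters: u = e^(σ√Δt) = e^(0.2·√0.25) = 1.1052, d = 1/u = 0.9048
Per-period rate: rΔt = 0.1·0.25 = 0.025, so R = e^0.025 = 1.0253
Risk-neutral probability p = (e^0.025 − 0.9048)/(1.1052 − 0.9048) = 0.1205/0.2003 = 0.6014
Terminal stock prices: S_uu = 36.64, S_ud = 30, S_dd = 24.56
Terminal payoffs (S − K): max(1.642, 0) = 1.642, max(-5, 0) = 0, max(-10.44, 0) = 0
Node u (S = 33.16): V_u = e^(−0.025)·[0.6014·1.6421 + 0.3986·0.0000] = 0.9631
Node d (S = 27.15): V_d = e^(−0.025)·[0.6014·0.0000 + 0.3986·0.0000] = 0.0000
Node 0 (S = 30): V_0 = e^(−0.025)·[0.6014·0.9631 + 0.3986·0.0000] = 0.5649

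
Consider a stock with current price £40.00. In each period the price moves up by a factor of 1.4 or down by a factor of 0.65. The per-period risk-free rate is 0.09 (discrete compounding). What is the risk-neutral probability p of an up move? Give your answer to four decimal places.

Risk-neutral probability p = (1 + 0.09 − 0.65)/(1.4 − 0.65) = 0.4400/0.7500 = 0.5867

p = 0.5867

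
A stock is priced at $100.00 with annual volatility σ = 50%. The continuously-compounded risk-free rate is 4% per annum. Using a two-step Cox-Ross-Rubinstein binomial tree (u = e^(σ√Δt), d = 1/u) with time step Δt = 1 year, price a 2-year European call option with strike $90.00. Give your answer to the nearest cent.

CRR parameters: u = e^(σ√Δt) = e^(0.5·√1) = 1.6487, d = 1/u = 0.6065
Per-period rate: rΔt = 0.04·1 = 0.04, so R = e^0.04 = 1.0408
Risk-neutral probability p = (e^0.04 − 0.6065)/(1.6487 − 0.6065) = 0.4343/1.0422 = 0.4167
Terminal stock prices: S_uu = 271.8, S_ud = 100, S_dd = 36.79
Terminal payoffs (S − K): max(181.8, 0) = 181.8, max(10, 0) = 10, max(-53.21, 0) = 0
Node u (S = 164.9): V_u = e^(−0.04)·[0.4167·181.8282 + 0.5833·10.0000] = 78.4011
Node d (S = 60.65): V_d = e^(−0.04)·[0.4167·10.0000 + 0.5833·0.0000] = 4.0036
Node 0 (S = 100): V_0 = e^(−0.04)·[0.4167·78.4011 + 0.5833·4.0036] = 33.6324

$33.63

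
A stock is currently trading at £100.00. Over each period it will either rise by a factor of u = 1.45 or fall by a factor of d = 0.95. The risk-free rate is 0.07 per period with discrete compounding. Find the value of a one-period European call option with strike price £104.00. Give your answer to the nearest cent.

£9.20

Risk-neutral probability p = (1 + 0.07 − 0.95)/(1.45 − 0.95) = 0.1200/0.5000 = 0.2400
Terminal stock prices: S_u = 145, S_d = 95
Terminal payoffs (S − K): max(41, 0) = 41, max(-9, 0) = 0
Node 0 (S = 100): V_0 = 1/1.07·[0.2400·41.0000 + 0.7600·0.0000] = 9.1963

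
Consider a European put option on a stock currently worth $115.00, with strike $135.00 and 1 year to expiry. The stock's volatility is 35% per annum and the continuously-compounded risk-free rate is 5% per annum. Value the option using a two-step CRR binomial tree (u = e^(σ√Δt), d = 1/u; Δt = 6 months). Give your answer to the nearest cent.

$25.62

CRR parameters: u = e^(σ√Δt) = e^(0.35·√0.5) = 1.2808, d = 1/u = 0.7808
Per-period rate: rΔt = 0.05·0.5 = 0.025, so R = e^0.025 = 1.0253
Risk-neutral probability p = (e^0.025 − 0.7808)/(1.2808 − 0.7808) = 0.2446/0.5000 = 0.4891
Terminal stock prices: S_uu = 188.7, S_ud = 115, S_dd = 70.1
Terminal payoffs (K − S): max(-53.65, 0) = 0, max(20, 0) = 20, max(64.9, 0) = 64.9
Node u (S = 147.3): V_u = e^(−0.025)·[0.4891·0.0000 + 0.5109·20.0000] = 9.9663
Node d (S = 89.79): V_d = e^(−0.025)·[0.4891·20.0000 + 0.5109·64.8976] = 41.8794
Node 0 (S = 115): V_0 = e^(−0.025)·[0.4891·9.9663 + 0.5109·41.8794] = 25.6231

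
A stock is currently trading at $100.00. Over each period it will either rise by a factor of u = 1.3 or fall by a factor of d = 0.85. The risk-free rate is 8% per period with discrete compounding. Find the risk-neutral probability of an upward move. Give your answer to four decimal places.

p = 0.5111

Risk-neutral probability p = (1 + 0.08 − 0.85)/(1.3 − 0.85) = 0.2300/0.4500 = 0.5111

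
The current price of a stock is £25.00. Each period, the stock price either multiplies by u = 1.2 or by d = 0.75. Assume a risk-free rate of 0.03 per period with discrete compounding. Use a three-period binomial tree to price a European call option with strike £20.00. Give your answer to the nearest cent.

£7.93

Risk-neutral probability p = (1 + 0.03 − 0.75)/(1.2 − 0.75) = 0.2800/0.4500 = 0.6222
Terminal stock prices: S_uuu = 43.2, S_uud = 27, S_udd = 16.88, S_ddd = 10.55
Terminal payoffs (S − K): max(23.2, 0) = 23.2, max(7, 0) = 7, max(-3.125, 0) = 0, max(-9.453, 0) = 0
Node uu (S = 36): V_uu = 1/1.03·[0.6222·23.2000 + 0.3778·7.0000] = 16.5825
Node ud (S = 22.5): V_ud = 1/1.03·[0.6222·7.0000 + 0.3778·0.0000] = 4.2287
Node dd (S = 14.06): V_dd = 1/1.03·[0.6222·0.0000 + 0.3778·0.0000] = 0.0000
Node u (S = 30): V_u = 1/1.03·[0.6222·16.5825 + 0.3778·4.2287] = 11.5685
Node d (S = 18.75): V_d = 1/1.03·[0.6222·4.2287 + 0.3778·0.0000] = 2.5546
Node 0 (S = 25): V_0 = 1/1.03·[0.6222·11.5685 + 0.3778·2.5546] = 7.9254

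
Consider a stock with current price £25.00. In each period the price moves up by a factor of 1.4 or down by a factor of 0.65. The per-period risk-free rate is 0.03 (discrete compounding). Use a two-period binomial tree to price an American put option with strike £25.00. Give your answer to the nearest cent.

Risk-neutral probability p = (1 + 0.03 − 0.65)/(1.4 − 0.65) = 0.3800/0.7500 = 0.5067
Terminal stock prices: S_uu = 49, S_ud = 22.75, S_dd = 10.56
Terminal payoffs (K − S): max(-24, 0) = 0, max(2.25, 0) = 2.25, max(14.44, 0) = 14.44
Node u (S = 35): continuation = 1/1.03·[0.5067·0.0000 + 0.4933·2.2500] = 1.0777; exercise value = 0.0000 ≤ continuation, so V_u = 1.0777
Node d (S = 16.25): continuation = 1/1.03·[0.5067·2.2500 + 0.4933·14.4375] = 8.0218; exercise value = 8.7500 > continuation, so V_d = 8.7500 (exercise)
Node 0 (S = 25): continuation = 1/1.03·[0.5067·1.0777 + 0.4933·8.7500] = 4.7211; exercise value = 0.0000 ≤ continuation, so V_0 = 4.7211

£4.72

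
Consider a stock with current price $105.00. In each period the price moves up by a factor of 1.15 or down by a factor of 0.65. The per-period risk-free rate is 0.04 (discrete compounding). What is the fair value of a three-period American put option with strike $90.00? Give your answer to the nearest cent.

Risk-neutral probability p = (1 + 0.04 − 0.65)/(1.15 − 0.65) = 0.3900/0.5000 = 0.7800
Terminal stock prices: S_uuu = 159.7, S_uud = 90.26, S_udd = 51.02, S_ddd = 28.84
Terminal payoffs (K − S): max(-69.69, 0) = 0, max(-0.2606, 0) = 0, max(38.98, 0) = 38.98, max(61.16, 0) = 61.16
Node uu (S = 138.9): continuation = 1/1.04·[0.7800·0.0000 + 0.2200·0.0000] = 0.0000; exercise value = 0.0000 ≤ continuation, so V_uu = 0.0000
Node ud (S = 78.49): continuation = 1/1.04·[0.7800·0.0000 + 0.2200·38.9831] = 8.2464; exercise value = 11.5125 > continuation, so V_ud = 11.5125 (exercise)
Node dd (S = 44.36): continuation = 1/1.04·[0.7800·38.9831 + 0.2200·61.1644] = 42.1760; exercise value = 45.6375 > continuation, so V_dd = 45.6375 (exercise)
Node u (S = 120.7): continuation = 1/1.04·[0.7800·0.0000 + 0.2200·11.5125] = 2.4353; exercise value = 0.0000 ≤ continuation, so V_u = 2.4353
Node d (S = 68.25): continuation = 1/1.04·[0.7800·11.5125 + 0.2200·45.6375] = 18.2885; exercise value = 21.7500 > continuation, so V_d = 21.7500 (exercise)
Node 0 (S = 105): continuation = 1/1.04·[0.7800·2.4353 + 0.2200·21.7500] = 6.4275; exercise value = 0.0000 ≤ continuation, so V_0 = 6.4275

$6.43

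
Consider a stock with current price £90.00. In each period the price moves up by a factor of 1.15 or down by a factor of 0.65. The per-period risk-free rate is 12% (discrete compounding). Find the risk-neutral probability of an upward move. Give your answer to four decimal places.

Risk-neutral probability p = (1 + 0.12 − 0.65)/(1.15 − 0.65) = 0.4700/0.5000 = 0.9400

p = 0.9400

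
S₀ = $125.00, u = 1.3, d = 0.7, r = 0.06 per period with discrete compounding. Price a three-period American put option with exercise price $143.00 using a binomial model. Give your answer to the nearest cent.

$27.19

Risk-neutral probability p = (1 + 0.06 − 0.7)/(1.3 − 0.7) = 0.3600/0.6000 = 0.6000
Terminal stock prices: S_uuu = 274.6, S_uud = 147.9, S_udd = 79.62, S_ddd = 42.87
Terminal payoffs (K − S): max(-131.6, 0) = 0, max(-4.875, 0) = 0, max(63.38, 0) = 63.38, max(100.1, 0) = 100.1
Node uu (S = 211.3): continuation = 1/1.06·[0.6000·0.0000 + 0.4000·0.0000] = 0.0000; exercise value = 0.0000 ≤ continuation, so V_uu = 0.0000
Node ud (S = 113.7): continuation = 1/1.06·[0.6000·0.0000 + 0.4000·63.3750] = 23.9151; exercise value = 29.2500 > continuation, so V_ud = 29.2500 (exercise)
Node dd (S = 61.25): continuation = 1/1.06·[0.6000·63.3750 + 0.4000·100.1250] = 73.6557; exercise value = 81.7500 > continuation, so V_dd = 81.7500 (exercise)
Node u (S = 162.5): continuation = 1/1.06·[0.6000·0.0000 + 0.4000·29.2500] = 11.0377; exercise value = 0.0000 ≤ continuation, so V_u = 11.0377
Node d (S = 87.5): continuation = 1/1.06·[0.6000·29.2500 + 0.4000·81.7500] = 47.4057; exercise value = 55.5000 > continuation, so V_d = 55.5000 (exercise)
Node 0 (S = 125): continuation = 1/1.06·[0.6000·11.0377 + 0.4000·55.5000] = 27.1912; exercise value = 18.0000 ≤ continuation, so V_0 = 27.1912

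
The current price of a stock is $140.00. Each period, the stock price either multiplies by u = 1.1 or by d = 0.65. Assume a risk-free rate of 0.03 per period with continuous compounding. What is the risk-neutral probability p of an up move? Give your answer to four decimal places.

Risk-neutral probability p = (e^0.03 − 0.65)/(1.1 − 0.65) = 0.3805/0.4500 = 0.8455

p = 0.8455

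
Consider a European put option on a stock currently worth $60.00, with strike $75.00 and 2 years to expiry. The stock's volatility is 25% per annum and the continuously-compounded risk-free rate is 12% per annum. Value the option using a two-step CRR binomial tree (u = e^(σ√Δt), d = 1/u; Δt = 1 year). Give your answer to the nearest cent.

CRR parameters: u = e^(σ√Δt) = e^(0.25·√1) = 1.2840, d = 1/u = 0.7788
Per-period rate: rΔt = 0.12·1 = 0.12, so R = e^0.12 = 1.1275
Risk-neutral probability p = (e^0.12 − 0.7788)/(1.2840 − 0.7788) = 0.3487/0.5052 = 0.6902
Terminal stock prices: S_uu = 98.92, S_ud = 60, S_dd = 36.39
Terminal payoffs (K − S): max(-23.92, 0) = 0, max(15, 0) = 15, max(38.61, 0) = 38.61
Node u (S = 77.04): V_u = e^(−0.12)·[0.6902·0.0000 + 0.3098·15.0000] = 4.1218
Node d (S = 46.73): V_d = e^(−0.12)·[0.6902·15.0000 + 0.3098·38.6082] = 19.7910
Node 0 (S = 60): V_0 = e^(−0.12)·[0.6902·4.1218 + 0.3098·19.7910] = 7.9614

$7.96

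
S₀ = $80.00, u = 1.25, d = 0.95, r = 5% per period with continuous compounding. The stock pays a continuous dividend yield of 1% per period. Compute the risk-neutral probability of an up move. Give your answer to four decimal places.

Per-period risk-free factor R = e^0.05 = 1.0513; dividend-adjusted growth = e^(0.05−0.01) = 1.0408.
Risk-neutral probability p = (1.0408 − 0.95)/(1.25 − 0.95) = 0.0908/0.3000 = 0.3027

p = 0.3027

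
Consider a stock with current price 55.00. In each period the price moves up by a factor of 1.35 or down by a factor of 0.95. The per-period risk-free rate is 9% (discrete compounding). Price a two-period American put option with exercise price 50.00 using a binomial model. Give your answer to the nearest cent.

Risk-neutral probability p = (1 + 0.09 − 0.95)/(1.35 − 0.95) = 0.1400/0.4000 = 0.3500
Terminal stock prices: S_uu = 100.2, S_ud = 70.54, S_dd = 49.64
Terminal payoffs (K − S): max(-50.24, 0) = 0, max(-20.54, 0) = 0, max(0.3625, 0) = 0.3625
Node u (S = 74.25): continuation = 1/1.09·[0.3500·0.0000 + 0.6500·0.0000] = 0.0000; exercise value = 0.0000 ≤ continuation, so V_u = 0.0000
Node d (S = 52.25): continuation = 1/1.09·[0.3500·0.0000 + 0.6500·0.3625] = 0.2162; exercise value = 0.0000 ≤ continuation, so V_d = 0.2162
Node 0 (S = 55): continuation = 1/1.09·[0.3500·0.0000 + 0.6500·0.2162] = 0.1289; exercise value = 0.0000 ≤ continuation, so V_0 = 0.1289

0.13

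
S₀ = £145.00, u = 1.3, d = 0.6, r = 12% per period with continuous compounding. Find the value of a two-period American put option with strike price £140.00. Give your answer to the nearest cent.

£15.51

Risk-neutral probability p = (e^0.12 − 0.6)/(1.3 − 0.6) = 0.5275/0.7000 = 0.7536
Terminal stock prices: S_uu = 245.1, S_ud = 113.1, S_dd = 52.2
Terminal payoffs (K − S): max(-105.1, 0) = 0, max(26.9, 0) = 26.9, max(87.8, 0) = 87.8
Node u (S = 188.5): continuation = e^(−0.12)·[0.7536·0.0000 + 0.2464·26.9000] = 5.8794; exercise value = 0.0000 ≤ continuation, so V_u = 5.8794
Node d (S = 87): continuation = e^(−0.12)·[0.7536·26.9000 + 0.2464·87.8000] = 37.1689; exercise value = 53.0000 > continuation, so V_d = 53.0000 (exercise)
Node 0 (S = 145): continuation = e^(−0.12)·[0.7536·5.8794 + 0.2464·53.0000] = 15.5136; exercise value = 0.0000 ≤ continuation, so V_0 = 15.5136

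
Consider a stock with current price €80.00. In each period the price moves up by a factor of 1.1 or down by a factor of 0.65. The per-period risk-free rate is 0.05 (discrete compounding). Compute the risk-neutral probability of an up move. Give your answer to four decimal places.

p = 0.8889

Risk-neutral probability p = (1 + 0.05 − 0.65)/(1.1 − 0.65) = 0.4000/0.4500 = 0.8889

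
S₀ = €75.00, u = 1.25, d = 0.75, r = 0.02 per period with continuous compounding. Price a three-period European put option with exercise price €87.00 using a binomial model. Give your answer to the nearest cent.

Risk-neutral probability p = (e^0.02 − 0.75)/(1.25 − 0.75) = 0.2702/0.5000 = 0.5404
Terminal stock prices: S_uuu = 146.5, S_uud = 87.89, S_udd = 52.73, S_ddd = 31.64
Terminal payoffs (K − S): max(-59.48, 0) = 0, max(-0.8906, 0) = 0, max(34.27, 0) = 34.27, max(55.36, 0) = 55.36
Node uu (S = 117.2): V_uu = e^(−0.02)·[0.5404·0.0000 + 0.4596·0.0000] = 0.0000
Node ud (S = 70.31): V_ud = e^(−0.02)·[0.5404·0.0000 + 0.4596·34.2656] = 15.4366
Node dd (S = 42.19): V_dd = e^(−0.02)·[0.5404·34.2656 + 0.4596·55.3594] = 43.0898
Node u (S = 93.75): V_u = e^(−0.02)·[0.5404·0.0000 + 0.4596·15.4366] = 6.9541
Node d (S = 56.25): V_d = e^(−0.02)·[0.5404·15.4366 + 0.4596·43.0898] = 27.5886
Node 0 (S = 75): V_0 = e^(−0.02)·[0.5404·6.9541 + 0.4596·27.5886] = 16.1122

€16.11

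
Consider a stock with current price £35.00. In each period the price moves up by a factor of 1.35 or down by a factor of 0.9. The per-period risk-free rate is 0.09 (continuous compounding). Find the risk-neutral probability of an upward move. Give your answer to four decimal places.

p = 0.4315

Risk-neutral probability p = (e^0.09 − 0.9)/(1.35 − 0.9) = 0.1942/0.4500 = 0.4315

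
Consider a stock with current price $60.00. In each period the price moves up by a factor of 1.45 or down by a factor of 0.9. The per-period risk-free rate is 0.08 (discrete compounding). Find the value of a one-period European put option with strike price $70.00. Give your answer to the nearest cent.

Risk-neutral probability p = (1 + 0.08 − 0.9)/(1.45 − 0.9) = 0.1800/0.5500 = 0.3273
Terminal stock prices: S_u = 87, S_d = 54
Terminal payoffs (K − S): max(-17, 0) = 0, max(16, 0) = 16
Node 0 (S = 60): V_0 = 1/1.08·[0.3273·0.0000 + 0.6727·16.0000] = 9.9663

$9.97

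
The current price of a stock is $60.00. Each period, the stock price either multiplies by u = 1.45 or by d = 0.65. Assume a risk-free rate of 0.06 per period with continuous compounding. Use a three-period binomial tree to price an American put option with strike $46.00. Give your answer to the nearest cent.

Risk-neutral probability p = (e^0.06 − 0.65)/(1.45 − 0.65) = 0.4118/0.8000 = 0.5148
Terminal stock prices: S_uuu = 182.9, S_uud = 82, S_udd = 36.76, S_ddd = 16.48
Terminal payoffs (K − S): max(-136.9, 0) = 0, max(-36, 0) = 0, max(9.242, 0) = 9.242, max(29.52, 0) = 29.52
Node uu (S = 126.2): continuation = e^(−0.06)·[0.5148·0.0000 + 0.4852·0.0000] = 0.0000; exercise value = 0.0000 ≤ continuation, so V_uu = 0.0000
Node ud (S = 56.55): continuation = e^(−0.06)·[0.5148·0.0000 + 0.4852·9.2425] = 4.2233; exercise value = 0.0000 ≤ continuation, so V_ud = 4.2233
Node dd (S = 25.35): continuation = e^(−0.06)·[0.5148·9.2425 + 0.4852·29.5225] = 17.9712; exercise value = 20.6500 > continuation, so V_dd = 20.6500 (exercise)
Node u (S = 87): continuation = e^(−0.06)·[0.5148·0.0000 + 0.4852·4.2233] = 1.9298; exercise value = 0.0000 ≤ continuation, so V_u = 1.9298
Node d (S = 39): continuation = e^(−0.06)·[0.5148·4.2233 + 0.4852·20.6500] = 11.4835; exercise value = 7.0000 ≤ continuation, so V_d = 11.4835
Node 0 (S = 60): continuation = e^(−0.06)·[0.5148·1.9298 + 0.4852·11.4835] = 6.1830; exercise value = 0.0000 ≤ continuation, so V_0 = 6.1830

$6.18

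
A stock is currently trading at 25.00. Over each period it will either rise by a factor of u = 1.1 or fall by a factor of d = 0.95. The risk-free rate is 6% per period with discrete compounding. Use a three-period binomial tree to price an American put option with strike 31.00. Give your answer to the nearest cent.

6.00

Risk-neutral probability p = (1 + 0.06 − 0.95)/(1.1 − 0.95) = 0.1100/0.1500 = 0.7333
Terminal stock prices: S_uuu = 33.28, S_uud = 28.74, S_udd = 24.82, S_ddd = 21.43
Terminal payoffs (K − S): max(-2.275, 0) = 0, max(2.262, 0) = 2.262, max(6.181, 0) = 6.181, max(9.566, 0) = 9.566
Node uu (S = 30.25): continuation = 1/1.06·[0.7333·0.0000 + 0.2667·2.2625] = 0.5692; exercise value = 0.7500 > continuation, so V_uu = 0.7500 (exercise)
Node ud (S = 26.13): continuation = 1/1.06·[0.7333·2.2625 + 0.2667·6.1812] = 3.1203; exercise value = 4.8750 > continuation, so V_ud = 4.8750 (exercise)
Node dd (S = 22.56): continuation = 1/1.06·[0.7333·6.1812 + 0.2667·9.5656] = 6.6828; exercise value = 8.4375 > continuation, so V_dd = 8.4375 (exercise)
Node u (S = 27.5): continuation = 1/1.06·[0.7333·0.7500 + 0.2667·4.8750] = 1.7453; exercise value = 3.5000 > continuation, so V_u = 3.5000 (exercise)
Node d (S = 23.75): continuation = 1/1.06·[0.7333·4.8750 + 0.2667·8.4375] = 5.4953; exercise value = 7.2500 > continuation, so V_d = 7.2500 (exercise)
Node 0 (S = 25): continuation = 1/1.06·[0.7333·3.5000 + 0.2667·7.2500] = 4.2453; exercise value = 6.0000 > continuation, so V_0 = 6.0000 (exercise)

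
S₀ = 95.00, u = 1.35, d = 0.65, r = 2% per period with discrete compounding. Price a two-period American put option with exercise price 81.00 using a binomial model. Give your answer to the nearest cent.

8.90

Risk-neutral probability p = (1 + 0.02 − 0.65)/(1.35 − 0.65) = 0.3700/0.7000 = 0.5286
Terminal stock prices: S_uu = 173.1, S_ud = 83.36, S_dd = 40.14
Terminal payoffs (K − S): max(-92.14, 0) = 0, max(-2.362, 0) = 0, max(40.86, 0) = 40.86
Node u (S = 128.2): continuation = 1/1.02·[0.5286·0.0000 + 0.4714·0.0000] = 0.0000; exercise value = 0.0000 ≤ continuation, so V_u = 0.0000
Node d (S = 61.75): continuation = 1/1.02·[0.5286·0.0000 + 0.4714·40.8625] = 18.8860; exercise value = 19.2500 > continuation, so V_d = 19.2500 (exercise)
Node 0 (S = 95): continuation = 1/1.02·[0.5286·0.0000 + 0.4714·19.2500] = 8.8971; exercise value = 0.0000 ≤ continuation, so V_0 = 8.8971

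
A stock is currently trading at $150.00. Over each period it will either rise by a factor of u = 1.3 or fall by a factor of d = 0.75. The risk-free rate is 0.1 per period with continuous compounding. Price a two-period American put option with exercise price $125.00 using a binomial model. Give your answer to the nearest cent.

$4.17

Risk-neutral probability p = (e^0.1 − 0.75)/(1.3 − 0.75) = 0.3552/0.5500 = 0.6458
Terminal stock prices: S_uu = 253.5, S_ud = 146.2, S_dd = 84.38
Terminal payoffs (K − S): max(-128.5, 0) = 0, max(-21.25, 0) = 0, max(40.62, 0) = 40.62
Node u (S = 195): continuation = e^(−0.1)·[0.6458·0.0000 + 0.3542·0.0000] = 0.0000; exercise value = 0.0000 ≤ continuation, so V_u = 0.0000
Node d (S = 112.5): continuation = e^(−0.1)·[0.6458·0.0000 + 0.3542·40.6250] = 13.0213; exercise value = 12.5000 ≤ continuation, so V_d = 13.0213
Node 0 (S = 150): continuation = e^(−0.1)·[0.6458·0.0000 + 0.3542·13.0213] = 4.1737; exercise value = 0.0000 ≤ continuation, so V_0 = 4.1737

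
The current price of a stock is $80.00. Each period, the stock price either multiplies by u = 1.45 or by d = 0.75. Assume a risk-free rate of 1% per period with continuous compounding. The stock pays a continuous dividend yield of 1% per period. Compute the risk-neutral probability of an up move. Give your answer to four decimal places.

Per-period risk-free factor R = e^0.01 = 1.0101; dividend-adjusted growth = e^(0.01−0.01) = 1.0000.
Risk-neutral probability p = (1.0000 − 0.75)/(1.45 − 0.75) = 0.2500/0.7000 = 0.3571

p = 0.3571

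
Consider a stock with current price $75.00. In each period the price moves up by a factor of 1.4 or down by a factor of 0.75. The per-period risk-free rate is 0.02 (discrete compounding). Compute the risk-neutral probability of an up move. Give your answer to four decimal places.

Risk-neutral probability p = (1 + 0.02 − 0.75)/(1.4 − 0.75) = 0.2700/0.6500 = 0.4154

p = 0.4154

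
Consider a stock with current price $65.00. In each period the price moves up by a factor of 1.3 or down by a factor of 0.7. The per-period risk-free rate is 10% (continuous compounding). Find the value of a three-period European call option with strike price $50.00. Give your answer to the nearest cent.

Risk-neutral probability p = (e^0.1 − 0.7)/(1.3 − 0.7) = 0.4052/0.6000 = 0.6753
Terminal stock prices: S_uuu = 142.8, S_uud = 76.89, S_udd = 41.4, S_ddd = 22.29
Terminal payoffs (S − K): max(92.81, 0) = 92.81, max(26.89, 0) = 26.89, max(-8.595, 0) = 0, max(-27.71, 0) = 0
Node uu (S = 109.9): V_uu = e^(−0.1)·[0.6753·92.8050 + 0.3247·26.8950] = 64.6081
Node ud (S = 59.15): V_ud = e^(−0.1)·[0.6753·26.8950 + 0.3247·0.0000] = 16.4335
Node dd (S = 31.85): V_dd = e^(−0.1)·[0.6753·0.0000 + 0.3247·0.0000] = 0.0000
Node u (S = 84.5): V_u = e^(−0.1)·[0.6753·64.6081 + 0.3247·16.4335] = 44.3054
Node d (S = 45.5): V_d = e^(−0.1)·[0.6753·16.4335 + 0.3247·0.0000] = 10.0412
Node 0 (S = 65): V_0 = e^(−0.1)·[0.6753·44.3054 + 0.3247·10.0412] = 30.0219

$30.02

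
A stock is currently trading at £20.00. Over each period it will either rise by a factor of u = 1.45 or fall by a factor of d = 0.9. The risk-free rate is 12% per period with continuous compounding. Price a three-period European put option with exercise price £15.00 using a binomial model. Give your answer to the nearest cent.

£0.06

Risk-neutral probability p = (e^0.12 − 0.9)/(1.45 − 0.9) = 0.2275/0.5500 = 0.4136
Terminal stock prices: S_uuu = 60.97, S_uud = 37.84, S_udd = 23.49, S_ddd = 14.58
Terminal payoffs (K − S): max(-45.97, 0) = 0, max(-22.84, 0) = 0, max(-8.49, 0) = 0, max(0.42, 0) = 0.42
Node uu (S = 42.05): V_uu = e^(−0.12)·[0.4136·0.0000 + 0.5864·0.0000] = 0.0000
Node ud (S = 26.1): V_ud = e^(−0.12)·[0.4136·0.0000 + 0.5864·0.0000] = 0.0000
Node dd (S = 16.2): V_dd = e^(−0.12)·[0.4136·0.0000 + 0.5864·0.4200] = 0.2184
Node u (S = 29): V_u = e^(−0.12)·[0.4136·0.0000 + 0.5864·0.0000] = 0.0000
Node d (S = 18): V_d = e^(−0.12)·[0.4136·0.0000 + 0.5864·0.2184] = 0.1136
Node 0 (S = 20): V_0 = e^(−0.12)·[0.4136·0.0000 + 0.5864·0.1136] = 0.0591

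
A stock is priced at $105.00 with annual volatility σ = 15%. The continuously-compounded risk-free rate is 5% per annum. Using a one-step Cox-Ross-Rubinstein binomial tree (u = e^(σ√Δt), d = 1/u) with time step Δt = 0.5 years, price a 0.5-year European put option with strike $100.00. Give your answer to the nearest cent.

CRR parameters: u = e^(σ√Δt) = e^(0.15·√0.5) = 1.1119, d = 1/u = 0.8994
Per-period rate: rΔt = 0.05·0.5 = 0.025, so R = e^0.025 = 1.0253
Risk-neutral probability p = (e^0.025 − 0.8994)/(1.1119 − 0.8994) = 0.1259/0.2125 = 0.5926
Terminal stock prices: S_u = 116.7, S_d = 94.43
Terminal payoffs (K − S): max(-16.75, 0) = 0, max(5.567, 0) = 5.567
Node 0 (S = 105): V_0 = e^(−0.025)·[0.5926·0.0000 + 0.4074·5.5666] = 2.2117

$2.21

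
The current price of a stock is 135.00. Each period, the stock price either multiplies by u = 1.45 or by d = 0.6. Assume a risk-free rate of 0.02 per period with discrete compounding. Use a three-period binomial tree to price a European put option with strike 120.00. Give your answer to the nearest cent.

28.79

Risk-neutral probability p = (1 + 0.02 − 0.6)/(1.45 − 0.6) = 0.4200/0.8500 = 0.4941
Terminal stock prices: S_uuu = 411.6, S_uud = 170.3, S_udd = 70.47, S_ddd = 29.16
Terminal payoffs (K − S): max(-291.6, 0) = 0, max(-50.3, 0) = 0, max(49.53, 0) = 49.53, max(90.84, 0) = 90.84
Node uu (S = 283.8): V_uu = 1/1.02·[0.4941·0.0000 + 0.5059·0.0000] = 0.0000
Node ud (S = 117.4): V_ud = 1/1.02·[0.4941·0.0000 + 0.5059·49.5300] = 24.5651
Node dd (S = 48.6): V_dd = 1/1.02·[0.4941·49.5300 + 0.5059·90.8400] = 69.0471
Node u (S = 195.8): V_u = 1/1.02·[0.4941·0.0000 + 0.5059·24.5651] = 12.1834
Node d (S = 81): V_d = 1/1.02·[0.4941·24.5651 + 0.5059·69.0471] = 46.1448
Node 0 (S = 135): V_0 = 1/1.02·[0.4941·12.1834 + 0.5059·46.1448] = 28.7881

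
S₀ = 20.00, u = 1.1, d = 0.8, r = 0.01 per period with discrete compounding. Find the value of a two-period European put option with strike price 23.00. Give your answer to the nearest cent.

3.12

Risk-neutral probability p = (1 + 0.01 − 0.8)/(1.1 − 0.8) = 0.2100/0.3000 = 0.7000
Terminal stock prices: S_uu = 24.2, S_ud = 17.6, S_dd = 12.8
Terminal payoffs (K − S): max(-1.2, 0) = 0, max(5.4, 0) = 5.4, max(10.2, 0) = 10.2
Node u (S = 22): V_u = 1/1.01·[0.7000·0.0000 + 0.3000·5.4000] = 1.6040
Node d (S = 16): V_d = 1/1.01·[0.7000·5.4000 + 0.3000·10.2000] = 6.7723
Node 0 (S = 20): V_0 = 1/1.01·[0.7000·1.6040 + 0.3000·6.7723] = 3.1232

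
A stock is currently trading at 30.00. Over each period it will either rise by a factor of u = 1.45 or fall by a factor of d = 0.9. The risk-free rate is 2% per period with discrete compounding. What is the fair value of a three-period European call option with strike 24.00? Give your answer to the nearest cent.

8.34

Risk-neutral probability p = (1 + 0.02 − 0.9)/(1.45 − 0.9) = 0.1200/0.5500 = 0.2182
Terminal stock prices: S_uuu = 91.46, S_uud = 56.77, S_udd = 35.23, S_ddd = 21.87
Terminal payoffs (S − K): max(67.46, 0) = 67.46, max(32.77, 0) = 32.77, max(11.23, 0) = 11.23, max(-2.13, 0) = 0
Node uu (S = 63.08): V_uu = 1/1.02·[0.2182·67.4587 + 0.7818·32.7675] = 39.5456
Node ud (S = 39.15): V_ud = 1/1.02·[0.2182·32.7675 + 0.7818·11.2350] = 15.6206
Node dd (S = 24.3): V_dd = 1/1.02·[0.2182·11.2350 + 0.7818·0.0000] = 2.4032
Node u (S = 43.5): V_u = 1/1.02·[0.2182·39.5456 + 0.7818·15.6206] = 20.4319
Node d (S = 27): V_d = 1/1.02·[0.2182·15.6206 + 0.7818·2.4032] = 5.1833
Node 0 (S = 30): V_0 = 1/1.02·[0.2182·20.4319 + 0.7818·5.1833] = 8.3434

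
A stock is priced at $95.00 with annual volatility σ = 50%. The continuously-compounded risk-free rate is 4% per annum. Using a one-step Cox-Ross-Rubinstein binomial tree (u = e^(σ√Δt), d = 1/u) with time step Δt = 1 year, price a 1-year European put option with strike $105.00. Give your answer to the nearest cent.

$26.55

CRR parameters: u = e^(σ√Δt) = e^(0.5·√1) = 1.6487, d = 1/u = 0.6065
Per-period rate: rΔt = 0.04·1 = 0.04, so R = e^0.04 = 1.0408
Risk-neutral probability p = (e^0.04 − 0.6065)/(1.6487 − 0.6065) = 0.4343/1.0422 = 0.4167
Terminal stock prices: S_u = 156.6, S_d = 57.62
Terminal payoffs (K − S): max(-51.63, 0) = 0, max(47.38, 0) = 47.38
Node 0 (S = 95): V_0 = e^(−0.04)·[0.4167·0.0000 + 0.5833·47.3796] = 26.5529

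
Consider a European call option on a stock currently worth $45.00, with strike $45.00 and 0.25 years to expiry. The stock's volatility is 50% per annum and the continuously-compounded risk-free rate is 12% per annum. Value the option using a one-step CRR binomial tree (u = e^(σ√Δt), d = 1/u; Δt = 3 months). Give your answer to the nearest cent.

CRR parameters: u = e^(σ√Δt) = e^(0.5·√0.25) = 1.2840, d = 1/u = 0.7788
Per-period rate: rΔt = 0.12·0.25 = 0.03, so R = e^0.03 = 1.0305
Risk-neutral probability p = (e^0.03 − 0.7788)/(1.2840 − 0.7788) = 0.2517/0.5052 = 0.4981
Terminal stock prices: S_u = 57.78, S_d = 35.05
Terminal payoffs (S − K): max(12.78, 0) = 12.78, max(-9.954, 0) = 0
Node 0 (S = 45): V_0 = e^(−0.03)·[0.4981·12.7811 + 0.5019·0.0000] = 6.1782

$6.18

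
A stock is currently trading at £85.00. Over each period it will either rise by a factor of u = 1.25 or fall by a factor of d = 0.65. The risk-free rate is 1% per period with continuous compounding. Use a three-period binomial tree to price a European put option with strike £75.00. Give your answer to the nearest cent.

£11.62

Risk-neutral probability p = (e^0.01 − 0.65)/(1.25 − 0.65) = 0.3601/0.6000 = 0.6001
Terminal stock prices: S_uuu = 166, S_uud = 86.33, S_udd = 44.89, S_ddd = 23.34
Terminal payoffs (K − S): max(-91.02, 0) = 0, max(-11.33, 0) = 0, max(30.11, 0) = 30.11, max(51.66, 0) = 51.66
Node uu (S = 132.8): V_uu = e^(−0.01)·[0.6001·0.0000 + 0.3999·0.0000] = 0.0000
Node ud (S = 69.06): V_ud = e^(−0.01)·[0.6001·0.0000 + 0.3999·30.1094] = 11.9214
Node dd (S = 35.91): V_dd = e^(−0.01)·[0.6001·30.1094 + 0.3999·51.6569] = 38.3412
Node u (S = 106.2): V_u = e^(−0.01)·[0.6001·0.0000 + 0.3999·11.9214] = 4.7201
Node d (S = 55.25): V_d = e^(−0.01)·[0.6001·11.9214 + 0.3999·38.3412] = 22.2634
Node 0 (S = 85): V_0 = e^(−0.01)·[0.6001·4.7201 + 0.3999·22.2634] = 11.6192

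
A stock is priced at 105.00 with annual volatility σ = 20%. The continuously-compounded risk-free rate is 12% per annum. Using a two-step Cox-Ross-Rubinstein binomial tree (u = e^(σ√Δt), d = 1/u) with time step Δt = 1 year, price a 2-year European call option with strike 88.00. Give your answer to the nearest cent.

CRR parameters: u = e^(σ√Δt) = e^(0.2·√1) = 1.2214, d = 1/u = 0.8187
Per-period rate: rΔt = 0.12·1 = 0.12, so R = e^0.12 = 1.1275
Risk-neutral probability p = (e^0.12 − 0.8187)/(1.2214 − 0.8187) = 0.3088/0.4027 = 0.7668
Terminal stock prices: S_uu = 156.6, S_ud = 105, S_dd = 70.38
Terminal payoffs (S − K): max(68.64, 0) = 68.64, max(17, 0) = 17, max(-17.62, 0) = 0
Node u (S = 128.2): V_u = e^(−0.12)·[0.7668·68.6416 + 0.2332·17.0000] = 50.1983
Node d (S = 85.97): V_d = e^(−0.12)·[0.7668·17.0000 + 0.2332·0.0000] = 11.5614
Node 0 (S = 105): V_0 = e^(−0.12)·[0.7668·50.1983 + 0.2332·11.5614] = 36.5304

36.53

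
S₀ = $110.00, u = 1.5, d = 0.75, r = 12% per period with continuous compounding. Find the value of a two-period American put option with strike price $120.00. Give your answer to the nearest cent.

Risk-neutral probability p = (e^0.12 − 0.75)/(1.5 − 0.75) = 0.3775/0.7500 = 0.5033
Terminal stock prices: S_uu = 247.5, S_ud = 123.8, S_dd = 61.88
Terminal payoffs (K − S): max(-127.5, 0) = 0, max(-3.75, 0) = 0, max(58.12, 0) = 58.12
Node u (S = 165): continuation = e^(−0.12)·[0.5033·0.0000 + 0.4967·0.0000] = 0.0000; exercise value = 0.0000 ≤ continuation, so V_u = 0.0000
Node d (S = 82.5): continuation = e^(−0.12)·[0.5033·0.0000 + 0.4967·58.1250] = 25.6045; exercise value = 37.5000 > continuation, so V_d = 37.5000 (exercise)
Node 0 (S = 110): continuation = e^(−0.12)·[0.5033·0.0000 + 0.4967·37.5000] = 16.5190; exercise value = 10.0000 ≤ continuation, so V_0 = 16.5190

$16.52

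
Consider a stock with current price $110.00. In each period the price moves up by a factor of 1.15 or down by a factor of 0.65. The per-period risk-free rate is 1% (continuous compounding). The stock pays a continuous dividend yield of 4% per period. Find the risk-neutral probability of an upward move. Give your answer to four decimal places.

Per-period risk-free factor R = e^0.01 = 1.0101; dividend-adjusted growth = e^(0.01−0.04) = 0.9704.
Risk-neutral probability p = (0.9704 − 0.65)/(1.15 − 0.65) = 0.3204/0.5000 = 0.6409

p = 0.6409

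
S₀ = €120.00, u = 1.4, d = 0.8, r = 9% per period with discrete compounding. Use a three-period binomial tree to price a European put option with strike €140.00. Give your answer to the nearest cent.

Risk-neutral probability p = (1 + 0.09 − 0.8)/(1.4 − 0.8) = 0.2900/0.6000 = 0.4833
Terminal stock prices: S_uuu = 329.3, S_uud = 188.2, S_udd = 107.5, S_ddd = 61.44
Terminal payoffs (K − S): max(-189.3, 0) = 0, max(-48.16, 0) = 0, max(32.48, 0) = 32.48, max(78.56, 0) = 78.56
Node uu (S = 235.2): V_uu = 1/1.09·[0.4833·0.0000 + 0.5167·0.0000] = 0.0000
Node ud (S = 134.4): V_ud = 1/1.09·[0.4833·0.0000 + 0.5167·32.4800] = 15.3957
Node dd (S = 76.8): V_dd = 1/1.09·[0.4833·32.4800 + 0.5167·78.5600] = 51.6404
Node u (S = 168): V_u = 1/1.09·[0.4833·0.0000 + 0.5167·15.3957] = 7.2977
Node d (S = 96): V_d = 1/1.09·[0.4833·15.3957 + 0.5167·51.6404] = 31.3047
Node 0 (S = 120): V_0 = 1/1.09·[0.4833·7.2977 + 0.5167·31.3047] = 18.0746

€18.07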